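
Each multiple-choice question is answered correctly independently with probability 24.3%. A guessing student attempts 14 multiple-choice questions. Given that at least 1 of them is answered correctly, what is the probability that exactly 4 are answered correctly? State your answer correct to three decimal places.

0.220

X ~ Binomial(14, 0.243). Want P(X=4 | X≥1) = P(X=4) / P(X≥1).
P(X=4) = C(14,4)·0.243^4·0.757^10 = 0.21568
P(X≥1) = 1 − 0.02029 = 0.97971
Ratio = 0.21568 / 0.97971 = 0.22015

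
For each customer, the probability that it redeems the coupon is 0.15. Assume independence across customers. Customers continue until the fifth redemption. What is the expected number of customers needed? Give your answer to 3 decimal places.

33.333

Y = total customers until the fifth success; negative binomial with r=5, p=0.15.
E[Y] = r / p = 5 / 0.15 = 33.33333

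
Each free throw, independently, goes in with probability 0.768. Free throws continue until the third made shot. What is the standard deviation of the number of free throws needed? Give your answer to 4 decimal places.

1.0863

Y = total free throws until the third success; negative binomial with r=3, p=0.768.
SD(Y) = √[r(1−p)/p²] = √(1.180013) = 1.086284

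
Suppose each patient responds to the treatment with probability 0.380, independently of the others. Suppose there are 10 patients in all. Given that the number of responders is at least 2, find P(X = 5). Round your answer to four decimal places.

0.1946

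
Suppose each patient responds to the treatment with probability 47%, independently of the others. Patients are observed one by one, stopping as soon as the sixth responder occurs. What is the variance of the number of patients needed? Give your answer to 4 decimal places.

14.3957

Y = total patients until the sixth success; negative binomial with r=6, p=0.47.
Var(Y) = r(1−p)/p² = 6·0.53 / 0.47² = 14.395654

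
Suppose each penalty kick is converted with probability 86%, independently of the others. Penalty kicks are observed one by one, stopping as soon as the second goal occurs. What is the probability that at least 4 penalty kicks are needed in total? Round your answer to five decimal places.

Needing more than 3 penalty kicks ⇔ fewer than 2 successes in the first 3. With X ~ Binomial(3, 0.86), P(Y > 3) = P(X ≤ 1).
  k=0: C(3,0)·0.86^0·0.14^3 = 0.0027440
  k=1: C(3,1)·0.86^1·0.14^2 = 0.0505680
P(X ≤ 1) = 0.0533120

0.05331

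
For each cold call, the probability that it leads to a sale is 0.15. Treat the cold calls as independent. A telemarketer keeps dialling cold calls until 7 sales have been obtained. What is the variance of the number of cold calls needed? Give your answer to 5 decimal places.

264.44444

Y = total cold calls until the seventh success; negative binomial with r=7, p=0.15.
Var(Y) = r(1−p)/p² = 7·0.85 / 0.15² = 264.4444444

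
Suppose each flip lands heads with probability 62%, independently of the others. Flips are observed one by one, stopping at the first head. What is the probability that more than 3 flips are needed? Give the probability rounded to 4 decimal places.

Y = number of flips to the first success; geometric, p = 0.62.
P(Y > 3) = P(first 3 all fail) = (1−p)^3 = 0.054872

0.0549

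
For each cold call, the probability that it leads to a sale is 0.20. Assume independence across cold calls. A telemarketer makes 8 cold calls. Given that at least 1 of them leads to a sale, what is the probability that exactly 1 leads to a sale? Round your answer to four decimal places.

X ~ Binomial(8, 0.20). Want P(X=1 | X≥1) = P(X=1) / P(X≥1).
P(X=1) = C(8,1)·0.20^1·0.80^7 = 0.335544
P(X≥1) = 1 − 0.167772 = 0.832228
Ratio = 0.335544 / 0.832228 = 0.403188

0.4032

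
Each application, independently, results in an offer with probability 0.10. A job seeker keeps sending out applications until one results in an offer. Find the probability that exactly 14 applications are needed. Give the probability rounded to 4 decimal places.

0.0254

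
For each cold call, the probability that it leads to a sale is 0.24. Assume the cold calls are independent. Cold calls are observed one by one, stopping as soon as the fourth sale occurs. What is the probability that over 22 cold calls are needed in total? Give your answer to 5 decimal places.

Needing more than 22 cold calls ⇔ fewer than 4 successes in the first 22. With X ~ Binomial(22, 0.24), P(Y > 22) = P(X ≤ 3).
  k=0: C(22,0)·0.24^0·0.76^22 = 0.0023873
  k=1: C(22,1)·0.24^1·0.76^21 = 0.0165851
  k=2: C(22,2)·0.24^2·0.76^20 = 0.0549929
  k=3: C(22,3)·0.24^3·0.76^19 = 0.1157744
P(X ≤ 3) = 0.1897397

0.18974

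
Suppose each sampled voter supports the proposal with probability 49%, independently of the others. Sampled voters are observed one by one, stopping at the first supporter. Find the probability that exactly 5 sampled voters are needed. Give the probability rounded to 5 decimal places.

0.03315

Geometric (trials to first success), p = 0.49.
P(Y = 5) = (1−p)^4 · p = 0.067652 · 0.49 = 0.0331495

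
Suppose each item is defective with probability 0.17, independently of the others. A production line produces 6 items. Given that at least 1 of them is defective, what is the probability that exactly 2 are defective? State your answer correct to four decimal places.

0.3057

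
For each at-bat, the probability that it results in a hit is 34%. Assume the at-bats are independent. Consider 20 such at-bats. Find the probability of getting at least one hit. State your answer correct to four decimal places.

0.9998

P(at least one) = 1 − P(none) = 1 − (1 − 0.34)^20
= 1 − 0.000246 = 0.999754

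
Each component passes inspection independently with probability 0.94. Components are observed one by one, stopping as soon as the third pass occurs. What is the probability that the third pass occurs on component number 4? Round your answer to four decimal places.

Y = trial on which the third success occurs; negative binomial, r=3, p=0.94.
P(Y=4) = C(3,2) · p^3 · (1−p)^1
= 3 · 0.83058 · 0.06 = 0.149505

0.1495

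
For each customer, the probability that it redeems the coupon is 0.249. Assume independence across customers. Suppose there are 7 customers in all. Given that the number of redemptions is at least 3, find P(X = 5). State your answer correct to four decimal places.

X ~ Binomial(7, 0.249). Want P(X=5 | X≥3) = P(X=5) / P(X≥3).
P(X=5) = C(7,5)·0.249^5·0.751^2 = 0.011337
P(X≥3) = 1 − 0.134735 − 0.312707 − 0.311041 = 0.241518
Ratio = 0.011337 / 0.241518 = 0.046940

0.0469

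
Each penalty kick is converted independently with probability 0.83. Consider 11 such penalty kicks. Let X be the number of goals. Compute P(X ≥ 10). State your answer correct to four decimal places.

0.4189

X ~ Binomial(11, 0.83); P(X ≥ 10) = Σ C(11,k) p^k (1−p)^(11−k) over k:
  k=10: C(11,10)·0.83^10·0.17^1 = 0.290150
  k=11: C(11,11)·0.83^11·0.17^0 = 0.128783
Total = 0.418933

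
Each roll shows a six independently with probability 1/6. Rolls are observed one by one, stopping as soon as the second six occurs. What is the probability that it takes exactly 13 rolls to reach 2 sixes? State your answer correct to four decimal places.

Y = trial on which the second success occurs; negative binomial, r=2, p=0.166667.
P(Y=13) = C(12,1) · p^2 · (1−p)^11
= 12 · 0.027778 · 0.13459 = 0.044863

0.0449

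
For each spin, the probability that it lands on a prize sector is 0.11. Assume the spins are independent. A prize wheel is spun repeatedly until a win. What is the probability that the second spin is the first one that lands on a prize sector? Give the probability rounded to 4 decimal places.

Geometric (trials to first success), p = 0.11.
P(Y = 2) = (1−p)^1 · p = 0.89 · 0.11 = 0.097900

0.0979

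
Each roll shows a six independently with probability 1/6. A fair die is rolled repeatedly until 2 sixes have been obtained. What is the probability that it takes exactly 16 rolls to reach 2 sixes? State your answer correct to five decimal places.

0.03245

Y = trial on which the second success occurs; negative binomial, r=2, p=0.166667.
P(Y=16) = C(15,1) · p^2 · (1−p)^14
= 15 · 0.027778 · 0.077887 = 0.0324527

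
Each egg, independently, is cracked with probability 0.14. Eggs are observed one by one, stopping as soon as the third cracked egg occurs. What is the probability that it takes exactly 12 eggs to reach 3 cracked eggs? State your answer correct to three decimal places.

0.039

Y = trial on which the third success occurs; negative binomial, r=3, p=0.14.
P(Y=12) = C(11,2) · p^3 · (1−p)^9
= 55 · 0.002744 · 0.25733 = 0.03884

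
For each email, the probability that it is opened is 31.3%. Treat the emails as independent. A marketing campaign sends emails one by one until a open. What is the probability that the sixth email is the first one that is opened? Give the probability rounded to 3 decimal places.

0.048

Geometric (trials to first success), p = 0.313.
P(Y = 6) = (1−p)^5 · p = 0.15303 · 0.313 = 0.04790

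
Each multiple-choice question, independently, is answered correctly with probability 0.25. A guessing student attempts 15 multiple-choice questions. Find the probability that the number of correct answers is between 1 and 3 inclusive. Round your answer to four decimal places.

0.4479

X ~ Binomial(15, 0.25); P(1 ≤ X ≤ 3) = Σ C(15,k) p^k (1−p)^(15−k) over k:
  k=1: C(15,1)·0.25^1·0.75^14 = 0.066817
  k=2: C(15,2)·0.25^2·0.75^13 = 0.155907
  k=3: C(15,3)·0.25^3·0.75^12 = 0.225199
Total = 0.447923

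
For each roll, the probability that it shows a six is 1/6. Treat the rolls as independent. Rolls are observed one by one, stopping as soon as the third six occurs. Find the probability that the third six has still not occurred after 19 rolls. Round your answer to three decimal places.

0.364

Needing more than 19 rolls ⇔ fewer than 3 successes in the first 19. With X ~ Binomial(19, 0.166667), P(Y > 19) = P(X ≤ 2).
  k=0: C(19,0)·0.166667^0·0.833333^19 = 0.03130
  k=1: C(19,1)·0.166667^1·0.833333^18 = 0.11894
  k=2: C(19,2)·0.166667^2·0.833333^17 = 0.21410
P(X ≤ 2) = 0.36434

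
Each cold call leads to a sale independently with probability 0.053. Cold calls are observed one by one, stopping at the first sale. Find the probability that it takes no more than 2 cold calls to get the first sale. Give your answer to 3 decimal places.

Y = number of cold calls to the first success; geometric, p = 0.053.
P(Y ≤ 2) = 1 − (1−p)^2 = 1 − 0.89681 = 0.10319

0.103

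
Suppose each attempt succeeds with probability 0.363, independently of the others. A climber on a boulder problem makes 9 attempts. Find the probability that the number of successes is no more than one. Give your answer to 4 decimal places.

0.1058

X ~ Binomial(9, 0.363); P(X ≤ 1) = Σ C(9,k) p^k (1−p)^(9−k) over k:
  k=0: C(9,0)·0.363^0·0.637^9 = 0.017269
  k=1: C(9,1)·0.363^1·0.637^8 = 0.088566
Total = 0.105834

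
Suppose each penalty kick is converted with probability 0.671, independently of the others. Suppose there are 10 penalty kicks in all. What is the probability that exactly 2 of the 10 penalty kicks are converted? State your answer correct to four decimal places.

X ~ Binomial(n=10, p=0.671).
P(X=2) = C(10,2) · p^2 · (1−p)^8
= 45 · 0.45024 · 0.00013727 = 0.002781

0.0028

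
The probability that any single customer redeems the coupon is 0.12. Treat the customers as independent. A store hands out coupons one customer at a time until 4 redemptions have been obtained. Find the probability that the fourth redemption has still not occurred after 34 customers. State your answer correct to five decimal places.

0.40471

Needing more than 34 customers ⇔ fewer than 4 successes in the first 34. With X ~ Binomial(34, 0.12), P(Y > 34) = P(X ≤ 3).
  k=0: C(34,0)·0.12^0·0.88^34 = 0.0129542
  k=1: C(34,1)·0.12^1·0.88^33 = 0.0600604
  k=2: C(34,2)·0.12^2·0.88^32 = 0.1351359
  k=3: C(34,3)·0.12^3·0.88^31 = 0.1965614
P(X ≤ 3) = 0.4047119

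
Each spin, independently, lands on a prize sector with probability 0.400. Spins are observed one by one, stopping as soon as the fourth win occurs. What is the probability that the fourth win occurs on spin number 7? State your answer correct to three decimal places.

Y = trial on which the fourth success occurs; negative binomial, r=4, p=0.40.
P(Y=7) = C(6,3) · p^4 · (1−p)^3
= 20 · 0.0256 · 0.216 = 0.11059

0.111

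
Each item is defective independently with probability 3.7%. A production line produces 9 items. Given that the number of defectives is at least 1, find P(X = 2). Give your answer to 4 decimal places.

0.1315

X ~ Binomial(9, 0.037). Want P(X=2 | X≥1) = P(X=2) / P(X≥1).
P(X=2) = C(9,2)·0.037^2·0.963^7 = 0.037852
P(X≥1) = 1 − 0.712257 = 0.287743
Ratio = 0.037852 / 0.287743 = 0.131548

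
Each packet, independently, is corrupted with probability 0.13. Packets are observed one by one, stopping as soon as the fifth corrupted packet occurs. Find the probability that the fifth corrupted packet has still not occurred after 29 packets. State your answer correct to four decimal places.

0.6772

Needing more than 29 packets ⇔ fewer than 5 successes in the first 29. With X ~ Binomial(29, 0.13), P(Y > 29) = P(X ≤ 4).
  k=0: C(29,0)·0.13^0·0.87^29 = 0.017622
  k=1: C(29,1)·0.13^1·0.87^28 = 0.076363
  k=2: C(29,2)·0.13^2·0.87^27 = 0.159747
  k=3: C(29,3)·0.13^3·0.87^26 = 0.214832
  k=4: C(29,4)·0.13^4·0.87^25 = 0.208659
P(X ≤ 4) = 0.677222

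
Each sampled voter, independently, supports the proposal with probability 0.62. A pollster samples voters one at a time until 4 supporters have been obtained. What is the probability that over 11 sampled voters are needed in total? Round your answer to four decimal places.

0.0210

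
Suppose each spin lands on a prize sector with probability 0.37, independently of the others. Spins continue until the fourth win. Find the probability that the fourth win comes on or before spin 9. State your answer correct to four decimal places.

0.4416

Finishing within 9 spins ⇔ at least 4 successes in the first 9. With X ~ Binomial(9, 0.37), P(Y ≤ 9) = 1 − P(X ≤ 3).
  k=0: C(9,0)·0.37^0·0.63^9 = 0.015634
  k=1: C(9,1)·0.37^1·0.63^8 = 0.082636
  k=2: C(9,2)·0.37^2·0.63^7 = 0.194129
  k=3: C(9,3)·0.37^3·0.63^6 = 0.266028
1 − 0.558427 = 0.441573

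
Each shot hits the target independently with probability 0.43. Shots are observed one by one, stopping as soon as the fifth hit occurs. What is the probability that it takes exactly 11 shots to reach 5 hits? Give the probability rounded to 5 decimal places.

Y = trial on which the fifth success occurs; negative binomial, r=5, p=0.43.
P(Y=11) = C(10,4) · p^5 · (1−p)^6
= 210 · 0.014701 · 0.034296 = 0.1058792

0.10588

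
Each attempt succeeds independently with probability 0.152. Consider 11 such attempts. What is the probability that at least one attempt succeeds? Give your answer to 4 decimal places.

P(at least one) = 1 − P(none) = 1 − (1 − 0.152)^11
= 1 − 0.163063 = 0.836937

0.8369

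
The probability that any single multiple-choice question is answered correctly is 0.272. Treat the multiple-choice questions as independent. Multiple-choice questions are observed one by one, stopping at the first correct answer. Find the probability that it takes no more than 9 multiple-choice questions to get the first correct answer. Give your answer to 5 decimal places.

Y = number of multiple-choice questions to the first success; geometric, p = 0.272.
P(Y ≤ 9) = 1 − (1−p)^9 = 1 − 0.0574358 = 0.9425642

0.94256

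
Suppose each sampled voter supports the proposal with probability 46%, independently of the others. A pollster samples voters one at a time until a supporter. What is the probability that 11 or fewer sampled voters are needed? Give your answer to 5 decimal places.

0.99886

Y = number of sampled voters to the first success; geometric, p = 0.46.
P(Y ≤ 11) = 1 − (1−p)^11 = 1 − 0.0011385 = 0.9988615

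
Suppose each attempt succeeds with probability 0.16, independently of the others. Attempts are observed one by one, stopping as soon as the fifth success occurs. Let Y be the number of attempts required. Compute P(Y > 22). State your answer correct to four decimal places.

Needing more than 22 attempts ⇔ fewer than 5 successes in the first 22. With X ~ Binomial(22, 0.16), P(Y > 22) = P(X ≤ 4).
  k=0: C(22,0)·0.16^0·0.84^22 = 0.021585
  k=1: C(22,1)·0.16^1·0.84^21 = 0.090450
  k=2: C(22,2)·0.16^2·0.84^20 = 0.180900
  k=3: C(22,3)·0.16^3·0.84^19 = 0.229714
  k=4: C(22,4)·0.16^4·0.84^18 = 0.207836
P(X ≤ 4) = 0.730484

0.7305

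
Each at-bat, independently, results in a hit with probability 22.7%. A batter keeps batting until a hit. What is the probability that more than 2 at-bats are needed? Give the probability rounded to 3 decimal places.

0.598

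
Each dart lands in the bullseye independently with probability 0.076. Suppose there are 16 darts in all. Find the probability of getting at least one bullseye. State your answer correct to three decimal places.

0.718

P(at least one) = 1 − P(none) = 1 − (1 − 0.076)^16
= 1 − 0.28233 = 0.71767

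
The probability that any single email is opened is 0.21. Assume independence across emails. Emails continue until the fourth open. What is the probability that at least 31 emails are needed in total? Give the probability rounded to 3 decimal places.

0.098

Needing more than 30 emails ⇔ fewer than 4 successes in the first 30. With X ~ Binomial(30, 0.21), P(Y > 30) = P(X ≤ 3).
  k=0: C(30,0)·0.21^0·0.79^30 = 0.00085
  k=1: C(30,1)·0.21^1·0.79^29 = 0.00677
  k=2: C(30,2)·0.21^2·0.79^28 = 0.02609
  k=3: C(30,3)·0.21^3·0.79^27 = 0.06473
P(X ≤ 3) = 0.09844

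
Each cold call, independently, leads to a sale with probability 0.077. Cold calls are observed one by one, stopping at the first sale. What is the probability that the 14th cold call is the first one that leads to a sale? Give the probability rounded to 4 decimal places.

0.0272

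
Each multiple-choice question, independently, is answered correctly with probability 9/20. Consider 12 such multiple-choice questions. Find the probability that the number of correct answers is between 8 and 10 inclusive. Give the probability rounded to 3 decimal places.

0.111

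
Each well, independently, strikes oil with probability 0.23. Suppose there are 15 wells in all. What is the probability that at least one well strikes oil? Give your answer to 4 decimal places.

0.9802

P(at least one) = 1 − P(none) = 1 − (1 − 0.23)^15
= 1 − 0.019832 = 0.980168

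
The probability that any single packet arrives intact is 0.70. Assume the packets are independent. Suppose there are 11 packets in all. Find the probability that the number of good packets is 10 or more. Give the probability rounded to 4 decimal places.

X ~ Binomial(11, 0.70); P(X ≥ 10) = Σ C(11,k) p^k (1−p)^(11−k) over k:
  k=10: C(11,10)·0.70^10·0.30^1 = 0.093217
  k=11: C(11,11)·0.70^11·0.30^0 = 0.019773
Total = 0.112990

0.1130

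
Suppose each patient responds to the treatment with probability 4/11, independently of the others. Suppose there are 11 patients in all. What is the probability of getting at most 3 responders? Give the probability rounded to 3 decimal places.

X ~ Binomial(11, 0.363636); P(X ≤ 3) = Σ C(11,k) p^k (1−p)^(11−k) over k:
  k=0: C(11,0)·0.363636^0·0.636364^11 = 0.00693
  k=1: C(11,1)·0.363636^1·0.636364^10 = 0.04356
  k=2: C(11,2)·0.363636^2·0.636364^9 = 0.12446
  k=3: C(11,3)·0.363636^3·0.636364^8 = 0.21337
Total = 0.38833

0.388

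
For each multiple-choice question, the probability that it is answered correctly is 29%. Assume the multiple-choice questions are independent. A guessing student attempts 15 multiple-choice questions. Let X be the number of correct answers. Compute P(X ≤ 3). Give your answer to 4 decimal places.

0.3268

X ~ Binomial(15, 0.29); P(X ≤ 3) = Σ C(15,k) p^k (1−p)^(15−k) over k:
  k=0: C(15,0)·0.29^0·0.71^15 = 0.005873
  k=1: C(15,1)·0.29^1·0.71^14 = 0.035984
  k=2: C(15,2)·0.29^2·0.71^13 = 0.102883
  k=3: C(15,3)·0.29^3·0.71^12 = 0.182098
Total = 0.326838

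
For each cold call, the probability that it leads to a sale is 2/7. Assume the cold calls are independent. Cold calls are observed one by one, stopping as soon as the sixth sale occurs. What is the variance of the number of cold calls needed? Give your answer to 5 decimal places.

Y = total cold calls until the sixth success; negative binomial with r=6, p=0.285714.
Var(Y) = r(1−p)/p² = 6·0.714286 / 0.285714² = 52.5000000

52.50000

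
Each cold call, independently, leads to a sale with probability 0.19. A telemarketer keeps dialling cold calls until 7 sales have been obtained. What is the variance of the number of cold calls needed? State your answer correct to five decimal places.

157.06371

Y = total cold calls until the seventh success; negative binomial with r=7, p=0.19.
Var(Y) = r(1−p)/p² = 7·0.81 / 0.19² = 157.0637119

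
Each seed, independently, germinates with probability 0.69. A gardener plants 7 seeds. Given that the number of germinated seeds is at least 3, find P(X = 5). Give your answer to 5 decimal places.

0.32647

X ~ Binomial(7, 0.69). Want P(X=5 | X≥3) = P(X=5) / P(X≥3).
P(X=5) = C(7,5)·0.69^5·0.31^2 = 0.3156372
P(X≥3) = 1 − 0.0002751 − 0.0042866 − 0.0286237 = 0.9668145
Ratio = 0.3156372 / 0.9668145 = 0.3264713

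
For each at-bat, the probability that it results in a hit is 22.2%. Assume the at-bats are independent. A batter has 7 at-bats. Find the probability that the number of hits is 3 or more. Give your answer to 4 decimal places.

0.1879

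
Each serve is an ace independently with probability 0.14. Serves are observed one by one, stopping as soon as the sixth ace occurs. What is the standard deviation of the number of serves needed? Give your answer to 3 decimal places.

Y = total serves until the sixth success; negative binomial with r=6, p=0.14.
SD(Y) = √[r(1−p)/p²] = √(263.26531) = 16.22545

16.225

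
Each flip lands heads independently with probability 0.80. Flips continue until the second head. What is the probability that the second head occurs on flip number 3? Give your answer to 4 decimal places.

0.2560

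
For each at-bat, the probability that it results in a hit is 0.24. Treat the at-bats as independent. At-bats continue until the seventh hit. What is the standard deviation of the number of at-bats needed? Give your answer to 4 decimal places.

9.6105

Y = total at-bats until the seventh success; negative binomial with r=7, p=0.24.
SD(Y) = √[r(1−p)/p²] = √(92.361111) = 9.610469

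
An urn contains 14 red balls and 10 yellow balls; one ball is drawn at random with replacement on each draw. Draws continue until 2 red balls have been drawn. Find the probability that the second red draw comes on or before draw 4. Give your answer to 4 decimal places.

Finishing within 4 draws ⇔ at least 2 successes in the first 4. With X ~ Binomial(4, 0.583333), P(Y ≤ 4) = 1 − P(X ≤ 1).
  k=0: C(4,0)·0.583333^0·0.416667^4 = 0.030141
  k=1: C(4,1)·0.583333^1·0.416667^3 = 0.168789
1 − 0.198929 = 0.801071

0.8011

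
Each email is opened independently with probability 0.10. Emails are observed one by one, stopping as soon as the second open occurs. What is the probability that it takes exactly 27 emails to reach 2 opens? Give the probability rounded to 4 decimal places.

Y = trial on which the second success occurs; negative binomial, r=2, p=0.10.
P(Y=27) = C(26,1) · p^2 · (1−p)^25
= 26 · 0.01 · 0.07179 = 0.018665

0.0187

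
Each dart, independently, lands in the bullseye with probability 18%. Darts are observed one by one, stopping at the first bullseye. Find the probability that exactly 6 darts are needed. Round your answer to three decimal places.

0.067

Geometric (trials to first success), p = 0.18.
P(Y = 6) = (1−p)^5 · p = 0.37074 · 0.18 = 0.06673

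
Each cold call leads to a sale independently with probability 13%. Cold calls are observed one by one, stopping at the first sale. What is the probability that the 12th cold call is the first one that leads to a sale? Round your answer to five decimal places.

0.02810

Geometric (trials to first success), p = 0.13.
P(Y = 12) = (1−p)^11 · p = 0.21613 · 0.13 = 0.0280967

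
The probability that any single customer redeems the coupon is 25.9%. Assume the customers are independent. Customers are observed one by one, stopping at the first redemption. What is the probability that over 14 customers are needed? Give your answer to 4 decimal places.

Y = number of customers to the first success; geometric, p = 0.259.
P(Y > 14) = P(first 14 all fail) = (1−p)^14 = 0.015047

0.0150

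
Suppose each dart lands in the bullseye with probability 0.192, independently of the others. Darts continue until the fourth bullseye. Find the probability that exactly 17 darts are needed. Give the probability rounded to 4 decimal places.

0.0476

Y = trial on which the fourth success occurs; negative binomial, r=4, p=0.192.
P(Y=17) = C(16,3) · p^4 · (1−p)^13
= 560 · 0.001359 · 0.062567 = 0.047615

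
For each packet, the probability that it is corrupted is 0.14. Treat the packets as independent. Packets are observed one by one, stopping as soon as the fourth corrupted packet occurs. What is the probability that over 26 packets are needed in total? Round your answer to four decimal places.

0.4966

Needing more than 26 packets ⇔ fewer than 4 successes in the first 26. With X ~ Binomial(26, 0.14), P(Y > 26) = P(X ≤ 3).
  k=0: C(26,0)·0.14^0·0.86^26 = 0.019813
  k=1: C(26,1)·0.14^1·0.86^25 = 0.083862
  k=2: C(26,2)·0.14^2·0.86^24 = 0.170648
  k=3: C(26,3)·0.14^3·0.86^23 = 0.222240
P(X ≤ 3) = 0.496563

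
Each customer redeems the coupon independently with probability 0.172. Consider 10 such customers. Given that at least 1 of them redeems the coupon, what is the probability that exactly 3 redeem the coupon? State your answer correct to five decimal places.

0.19200

X ~ Binomial(10, 0.172). Want P(X=3 | X≥1) = P(X=3) / P(X≥1).
P(X=3) = C(10,3)·0.172^3·0.828^7 = 0.1629217
P(X≥1) = 1 − 0.1514619 = 0.8485381
Ratio = 0.1629217 / 0.8485381 = 0.1920028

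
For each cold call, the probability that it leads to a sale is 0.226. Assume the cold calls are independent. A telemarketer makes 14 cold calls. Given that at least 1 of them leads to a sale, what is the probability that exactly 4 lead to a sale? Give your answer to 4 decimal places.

X ~ Binomial(14, 0.226). Want P(X=4 | X≥1) = P(X=4) / P(X≥1).
P(X=4) = C(14,4)·0.226^4·0.774^10 = 0.201501
P(X≥1) = 1 − 0.027693 = 0.972307
Ratio = 0.201501 / 0.972307 = 0.207240

0.2072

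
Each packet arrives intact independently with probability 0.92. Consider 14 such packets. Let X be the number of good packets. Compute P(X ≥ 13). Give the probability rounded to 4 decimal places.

0.6900

X ~ Binomial(14, 0.92); P(X ≥ 13) = Σ C(14,k) p^k (1−p)^(14−k) over k:
  k=13: C(14,13)·0.92^13·0.08^1 = 0.378843
  k=14: C(14,14)·0.92^14·0.08^0 = 0.311193
Total = 0.690036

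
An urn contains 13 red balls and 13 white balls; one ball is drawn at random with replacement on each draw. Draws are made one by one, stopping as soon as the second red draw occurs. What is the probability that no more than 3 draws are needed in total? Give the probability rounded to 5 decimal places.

Finishing within 3 draws ⇔ at least 2 successes in the first 3. With X ~ Binomial(3, 0.50), P(Y ≤ 3) = 1 − P(X ≤ 1).
  k=0: C(3,0)·0.50^0·0.50^3 = 0.1250000
  k=1: C(3,1)·0.50^1·0.50^2 = 0.3750000
1 − 0.5000000 = 0.5000000

0.50000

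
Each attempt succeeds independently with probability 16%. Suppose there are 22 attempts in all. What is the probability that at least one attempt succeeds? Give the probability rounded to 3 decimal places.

P(at least one) = 1 − P(none) = 1 − (1 − 0.16)^22
= 1 − 0.02158 = 0.97842

0.978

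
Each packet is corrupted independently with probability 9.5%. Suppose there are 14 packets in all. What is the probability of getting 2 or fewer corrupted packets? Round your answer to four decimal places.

X ~ Binomial(14, 0.095); P(X ≤ 2) = Σ C(14,k) p^k (1−p)^(14−k) over k:
  k=0: C(14,0)·0.095^0·0.905^14 = 0.247218
  k=1: C(14,1)·0.095^1·0.905^13 = 0.363315
  k=2: C(14,2)·0.095^2·0.905^12 = 0.247897
Total = 0.858430

0.8584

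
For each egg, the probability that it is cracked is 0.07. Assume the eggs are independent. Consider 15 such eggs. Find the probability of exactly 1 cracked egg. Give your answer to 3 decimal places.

X ~ Binomial(n=15, p=0.07).
P(X=1) = C(15,1) · p^1 · (1−p)^14
= 15 · 0.07 · 0.36204 = 0.38015

0.380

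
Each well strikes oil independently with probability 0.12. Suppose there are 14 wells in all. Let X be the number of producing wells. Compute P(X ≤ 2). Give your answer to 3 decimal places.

0.768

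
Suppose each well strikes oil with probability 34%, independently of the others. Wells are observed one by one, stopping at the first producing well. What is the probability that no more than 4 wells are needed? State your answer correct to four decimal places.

Y = number of wells to the first success; geometric, p = 0.34.
P(Y ≤ 4) = 1 − (1−p)^4 = 1 − 0.189747 = 0.810253

0.8103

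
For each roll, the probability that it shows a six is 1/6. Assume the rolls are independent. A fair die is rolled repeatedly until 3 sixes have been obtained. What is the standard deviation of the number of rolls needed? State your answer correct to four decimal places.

9.4868

Y = total rolls until the third success; negative binomial with r=3, p=0.166667.
SD(Y) = √[r(1−p)/p²] = √(90.000000) = 9.486833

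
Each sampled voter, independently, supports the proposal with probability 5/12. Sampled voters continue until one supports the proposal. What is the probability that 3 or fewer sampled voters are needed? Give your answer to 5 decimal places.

0.80150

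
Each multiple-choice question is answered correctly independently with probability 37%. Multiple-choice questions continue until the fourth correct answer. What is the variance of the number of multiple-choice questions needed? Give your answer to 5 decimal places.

Y = total multiple-choice questions until the fourth success; negative binomial with r=4, p=0.37.
Var(Y) = r(1−p)/p² = 4·0.63 / 0.37² = 18.4075968

18.40760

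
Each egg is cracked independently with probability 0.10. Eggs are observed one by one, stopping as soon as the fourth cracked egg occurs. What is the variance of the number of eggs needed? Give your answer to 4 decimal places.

360.0000

Y = total eggs until the fourth success; negative binomial with r=4, p=0.10.
Var(Y) = r(1−p)/p² = 4·0.90 / 0.10² = 360.000000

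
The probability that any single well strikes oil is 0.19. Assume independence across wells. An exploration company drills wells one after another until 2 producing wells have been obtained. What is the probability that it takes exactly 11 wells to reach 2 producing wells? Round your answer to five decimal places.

0.05418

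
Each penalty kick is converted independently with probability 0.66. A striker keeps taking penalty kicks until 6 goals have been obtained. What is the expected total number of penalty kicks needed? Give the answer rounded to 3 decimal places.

Y = total penalty kicks until the sixth success; negative binomial with r=6, p=0.66.
E[Y] = r / p = 6 / 0.66 = 9.09091

9.091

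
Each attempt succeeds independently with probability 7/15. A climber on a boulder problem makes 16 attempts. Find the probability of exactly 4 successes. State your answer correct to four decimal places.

0.0457

X ~ Binomial(n=16, p=0.466667).
P(X=4) = C(16,4) · p^4 · (1−p)^12
= 1820 · 0.047427 · 0.00052964 = 0.045718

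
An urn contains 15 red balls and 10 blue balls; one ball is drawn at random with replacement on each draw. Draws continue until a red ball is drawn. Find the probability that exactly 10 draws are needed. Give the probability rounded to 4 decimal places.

Geometric (trials to first success), p = 0.60.
P(Y = 10) = (1−p)^9 · p = 0.00026214 · 0.60 = 0.000157

0.0002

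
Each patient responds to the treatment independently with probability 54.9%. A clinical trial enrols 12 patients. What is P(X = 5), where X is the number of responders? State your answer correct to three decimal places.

0.150

X ~ Binomial(n=12, p=0.549).
P(X=5) = C(12,5) · p^5 · (1−p)^7
= 792 · 0.049873 · 0.0037952 = 0.14991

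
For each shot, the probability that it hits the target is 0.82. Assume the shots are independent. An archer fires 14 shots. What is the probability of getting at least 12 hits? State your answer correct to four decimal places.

0.5256

X ~ Binomial(14, 0.82); P(X ≥ 12) = Σ C(14,k) p^k (1−p)^(14−k) over k:
  k=12: C(14,12)·0.82^12·0.18^2 = 0.272491
  k=13: C(14,13)·0.82^13·0.18^1 = 0.190977
  k=14: C(14,14)·0.82^14·0.18^0 = 0.062143
Total = 0.525611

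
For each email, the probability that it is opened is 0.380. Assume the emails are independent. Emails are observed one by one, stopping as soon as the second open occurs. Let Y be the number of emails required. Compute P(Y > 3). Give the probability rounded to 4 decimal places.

0.6765

Needing more than 3 emails ⇔ fewer than 2 successes in the first 3. With X ~ Binomial(3, 0.38), P(Y > 3) = P(X ≤ 1).
  k=0: C(3,0)·0.38^0·0.62^3 = 0.238328
  k=1: C(3,1)·0.38^1·0.62^2 = 0.438216
P(X ≤ 1) = 0.676544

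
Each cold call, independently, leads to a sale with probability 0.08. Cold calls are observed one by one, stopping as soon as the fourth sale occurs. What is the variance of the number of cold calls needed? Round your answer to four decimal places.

575.0000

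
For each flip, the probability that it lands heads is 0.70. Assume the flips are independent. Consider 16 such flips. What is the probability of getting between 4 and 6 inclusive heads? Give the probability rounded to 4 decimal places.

X ~ Binomial(16, 0.70); P(4 ≤ X ≤ 6) = Σ C(16,k) p^k (1−p)^(16−k) over k:
  k=4: C(16,4)·0.70^4·0.30^12 = 0.000232
  k=5: C(16,5)·0.70^5·0.30^11 = 0.001300
  k=6: C(16,6)·0.70^6·0.30^10 = 0.005563
Total = 0.007096

0.0071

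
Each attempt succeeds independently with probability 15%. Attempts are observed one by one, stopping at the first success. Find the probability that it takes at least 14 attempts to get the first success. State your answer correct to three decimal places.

0.121

Y = number of attempts to the first success; geometric, p = 0.15.
P(Y > 13) = P(first 13 all fail) = (1−p)^13 = 0.12091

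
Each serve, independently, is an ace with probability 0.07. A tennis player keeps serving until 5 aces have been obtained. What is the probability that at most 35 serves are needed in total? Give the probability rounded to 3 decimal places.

0.095

Finishing within 35 serves ⇔ at least 5 successes in the first 35. With X ~ Binomial(35, 0.07), P(Y ≤ 35) = 1 − P(X ≤ 4).
  k=0: C(35,0)·0.07^0·0.93^35 = 0.07887
  k=1: C(35,1)·0.07^1·0.93^34 = 0.20777
  k=2: C(35,2)·0.07^2·0.93^33 = 0.26586
  k=3: C(35,3)·0.07^3·0.93^32 = 0.22012
  k=4: C(35,4)·0.07^4·0.93^31 = 0.13254
1 − 0.90516 = 0.09484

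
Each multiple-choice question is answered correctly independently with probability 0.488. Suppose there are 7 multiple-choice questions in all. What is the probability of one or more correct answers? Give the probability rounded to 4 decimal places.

0.9908

P(at least one) = 1 − P(none) = 1 − (1 − 0.488)^7
= 1 − 0.009223 = 0.990777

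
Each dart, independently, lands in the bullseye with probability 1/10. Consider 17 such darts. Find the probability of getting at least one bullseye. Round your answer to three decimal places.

0.833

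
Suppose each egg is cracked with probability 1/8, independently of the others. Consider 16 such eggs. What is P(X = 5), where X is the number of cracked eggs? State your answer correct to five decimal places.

0.03068

X ~ Binomial(n=16, p=0.125).
P(X=5) = C(16,5) · p^5 · (1−p)^11
= 4368 · 3.0518e-05 · 0.23019 = 0.0306847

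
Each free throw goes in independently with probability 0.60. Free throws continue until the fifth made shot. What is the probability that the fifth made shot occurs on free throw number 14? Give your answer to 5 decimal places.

0.01457

Y = trial on which the fifth success occurs; negative binomial, r=5, p=0.60.
P(Y=14) = C(13,4) · p^5 · (1−p)^9
= 715 · 0.07776 · 0.00026214 = 0.0145748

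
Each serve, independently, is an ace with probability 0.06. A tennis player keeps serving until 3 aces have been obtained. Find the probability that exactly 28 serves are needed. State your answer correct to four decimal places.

0.0161

Y = trial on which the third success occurs; negative binomial, r=3, p=0.06.
P(Y=28) = C(27,2) · p^3 · (1−p)^25
= 351 · 0.000216 · 0.21291 = 0.016142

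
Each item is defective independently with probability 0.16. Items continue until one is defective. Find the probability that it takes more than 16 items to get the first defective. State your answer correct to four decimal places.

0.0614

Y = number of items to the first success; geometric, p = 0.16.
P(Y > 16) = P(first 16 all fail) = (1−p)^16 = 0.061442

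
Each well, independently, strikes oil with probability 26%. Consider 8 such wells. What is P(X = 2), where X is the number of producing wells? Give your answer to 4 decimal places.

X ~ Binomial(n=8, p=0.26).
P(X=2) = C(8,2) · p^2 · (1−p)^6
= 28 · 0.0676 · 0.16421 = 0.310810

0.3108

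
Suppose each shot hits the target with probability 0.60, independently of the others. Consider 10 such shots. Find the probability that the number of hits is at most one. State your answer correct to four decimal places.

X ~ Binomial(10, 0.60); P(X ≤ 1) = Σ C(10,k) p^k (1−p)^(10−k) over k:
  k=0: C(10,0)·0.60^0·0.40^10 = 0.000105
  k=1: C(10,1)·0.60^1·0.40^9 = 0.001573
Total = 0.001678

0.0017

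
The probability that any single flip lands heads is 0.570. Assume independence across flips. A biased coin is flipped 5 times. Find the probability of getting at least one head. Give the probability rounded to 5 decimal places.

0.98530

P(at least one) = 1 − P(none) = 1 − (1 − 0.57)^5
= 1 − 0.0147008 = 0.9852992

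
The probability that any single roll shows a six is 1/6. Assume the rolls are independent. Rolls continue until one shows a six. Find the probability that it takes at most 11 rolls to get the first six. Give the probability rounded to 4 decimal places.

0.8654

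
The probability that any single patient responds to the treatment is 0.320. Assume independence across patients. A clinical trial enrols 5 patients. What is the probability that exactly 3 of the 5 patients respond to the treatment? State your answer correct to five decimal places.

0.15152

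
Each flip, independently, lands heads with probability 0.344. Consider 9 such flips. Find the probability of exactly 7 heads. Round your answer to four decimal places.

X ~ Binomial(n=9, p=0.344).
P(X=7) = C(9,7) · p^7 · (1−p)^2
= 36 · 0.00057004 · 0.43034 = 0.008831

0.0088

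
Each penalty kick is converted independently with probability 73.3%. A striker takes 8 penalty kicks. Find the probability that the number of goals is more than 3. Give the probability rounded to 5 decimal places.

0.96403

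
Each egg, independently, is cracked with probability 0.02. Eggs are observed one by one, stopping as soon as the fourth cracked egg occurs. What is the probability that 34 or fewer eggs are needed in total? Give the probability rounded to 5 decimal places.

0.00460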